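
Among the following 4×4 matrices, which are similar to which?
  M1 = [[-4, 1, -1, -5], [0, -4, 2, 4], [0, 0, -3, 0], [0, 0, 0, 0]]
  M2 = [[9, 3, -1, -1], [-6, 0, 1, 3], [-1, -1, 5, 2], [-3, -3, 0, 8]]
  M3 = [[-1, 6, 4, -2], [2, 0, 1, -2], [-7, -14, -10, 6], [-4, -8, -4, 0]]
Characteristic polynomials: χ_{M1} = x(x + 3)(x + 4)^2, χ_{M2} = (x - 6)^2(x - 5)^2, χ_{M3} = x(x + 3)(x + 4)^2.

{M1, M3}: invariant factors x(x + 3)(x + 4)^2.

{M2}: invariant factors (x - 6)^2(x - 5)^2.

Matrices are similar if and only if their invariant-factor lists agree; the partition into similarity classes is {M1, M3}, {M2}.

2 classes: {M1, M3}, {M2}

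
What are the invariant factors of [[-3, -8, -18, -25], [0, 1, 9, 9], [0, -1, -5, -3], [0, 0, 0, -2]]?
The Jordan structure of A has elementary divisors (x + 3), (x + 2)^2, (x + 2). Arranging the block sizes at each eigenvalue in decreasing order and taking row products gives the invariant factors.

Invariant factors (smallest first, each dividing the next): x + 2, (x + 2)^2(x + 3).

Check: the last factor (x + 2)^2(x + 3) is the minimal polynomial, and the product (x + 2)^3(x + 3) is the characteristic polynomial.

x + 2, (x + 2)^2(x + 3)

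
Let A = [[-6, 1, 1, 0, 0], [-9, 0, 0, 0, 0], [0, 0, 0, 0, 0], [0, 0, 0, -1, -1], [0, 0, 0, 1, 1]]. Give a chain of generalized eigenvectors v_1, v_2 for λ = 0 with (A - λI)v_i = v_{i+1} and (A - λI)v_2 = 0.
v_1 = [[0, 2, -2, 1, 0]]^T, v_2 = [[0, 0, 0, -1, 1]]^T

We seek v_1 ∈ ker(A^2) \ ker(A), then set v_{i+1} = A v_i.

One such chain is v_1 = [[0, 2, -2, 1, 0]]^T, v_2 = [[0, 0, 0, -1, 1]]^T. Check: A v_2 = [[0, 0, 0, 0, 0]]^T = 0.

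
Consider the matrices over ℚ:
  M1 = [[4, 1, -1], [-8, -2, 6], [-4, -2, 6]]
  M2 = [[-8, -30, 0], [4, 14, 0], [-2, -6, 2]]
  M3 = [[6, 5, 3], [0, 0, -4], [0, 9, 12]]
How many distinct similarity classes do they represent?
3 classes: {M1}, {M2}, {M3}

Characteristic polynomials: χ_{M1} = (x - 4)(x - 2)^2, χ_{M2} = (x - 4)(x - 2)^2, χ_{M3} = (x - 6)^3.

{M1}: invariant factors (x - 4)(x - 2)^2.

{M2}: invariant factors x - 2, (x - 4)(x - 2).

{M3}: invariant factors (x - 6)^3.

Matrices are similar if and only if their invariant-factor lists agree; the partition into similarity classes is {M1}, {M2}, {M3}.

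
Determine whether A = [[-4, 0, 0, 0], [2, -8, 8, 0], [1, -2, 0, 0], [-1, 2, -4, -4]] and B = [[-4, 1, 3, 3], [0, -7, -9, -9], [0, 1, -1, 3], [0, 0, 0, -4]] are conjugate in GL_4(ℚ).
Yes.

Two matrices over a field are similar if and only if they have the same invariant factors.

Both A and B have characteristic polynomial (x + 4)^4 and minimal polynomial (x + 4)^2. Computing further, both have invariant factors x + 4, x + 4, (x + 4)^2. Hence A and B are similar.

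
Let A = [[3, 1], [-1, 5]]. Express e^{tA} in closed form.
e^{tA} = [[(1 - t)*e^{4*t}, t*e^{4*t}], [-t*e^{4*t}, (t + 1)*e^{4*t}]]

A has Jordan form J = [[4, 1], [0, 4]] with A = PJP^{-1}, so e^{tA} = P e^{tJ} P^{-1}.

For a Jordan block J_k(λ), e^{tJ_k(λ)} = e^{λt} · (I + tN + t^2 N^2/2! + ... + t^{k-1} N^{k-1}/(k-1)!) where N is the nilpotent superdiagonal part.

Assembling the blocks and conjugating back gives the entries of e^{tA} as shown above.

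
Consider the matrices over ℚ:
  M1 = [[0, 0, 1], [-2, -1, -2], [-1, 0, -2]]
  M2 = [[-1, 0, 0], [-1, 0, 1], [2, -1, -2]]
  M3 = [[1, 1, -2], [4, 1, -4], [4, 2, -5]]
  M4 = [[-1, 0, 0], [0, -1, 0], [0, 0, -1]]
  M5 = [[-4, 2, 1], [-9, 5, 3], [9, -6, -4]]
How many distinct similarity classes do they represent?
Characteristic polynomials: χ_{M1} = (x + 1)^3, χ_{M2} = (x + 1)^3, χ_{M3} = (x + 1)^3, χ_{M4} = (x + 1)^3, χ_{M5} = (x + 1)^3.

{M1, M3, M5}: invariant factors x + 1, (x + 1)^2.

{M2}: invariant factors (x + 1)^3.

{M4}: invariant factors x + 1, x + 1, x + 1.

Matrices are similar if and only if their invariant-factor lists agree; the partition into similarity classes is {M1, M3, M5}, {M2}, {M4}.

3 classes: {M1, M3, M5}, {M2}, {M4}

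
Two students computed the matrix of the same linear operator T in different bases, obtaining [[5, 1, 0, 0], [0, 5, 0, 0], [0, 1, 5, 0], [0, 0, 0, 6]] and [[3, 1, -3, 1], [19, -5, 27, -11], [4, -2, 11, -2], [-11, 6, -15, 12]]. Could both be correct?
Yes.

Two matrices over a field are similar if and only if they have the same invariant factors.

Both A and B have characteristic polynomial (x - 6)(x - 5)^3 and minimal polynomial (x - 6)(x - 5)^2. Computing further, both have invariant factors x - 5, (x - 6)(x - 5)^2. Hence A and B are similar.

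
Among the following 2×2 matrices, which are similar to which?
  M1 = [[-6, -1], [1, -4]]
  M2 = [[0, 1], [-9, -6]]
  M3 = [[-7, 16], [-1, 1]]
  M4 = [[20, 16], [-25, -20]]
Characteristic polynomials: χ_{M1} = (x + 5)^2, χ_{M2} = (x + 3)^2, χ_{M3} = (x + 3)^2, χ_{M4} = x^2.

{M1}: invariant factors (x + 5)^2.

{M2, M3}: invariant factors (x + 3)^2.

{M4}: invariant factors x^2.

Matrices are similar if and only if their invariant-factor lists agree; the partition into similarity classes is {M1}, {M2, M3}, {M4}.

3 classes: {M1}, {M2, M3}, {M4}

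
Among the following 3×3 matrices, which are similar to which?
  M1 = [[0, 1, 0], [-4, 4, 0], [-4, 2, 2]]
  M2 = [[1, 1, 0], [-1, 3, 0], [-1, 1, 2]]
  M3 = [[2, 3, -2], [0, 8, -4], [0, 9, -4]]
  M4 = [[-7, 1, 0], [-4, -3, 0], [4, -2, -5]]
2 classes: {M1, M2, M3}, {M4}

Characteristic polynomials: χ_{M1} = (x - 2)^3, χ_{M2} = (x - 2)^3, χ_{M3} = (x - 2)^3, χ_{M4} = (x + 5)^3.

{M1, M2, M3}: invariant factors x - 2, (x - 2)^2.

{M4}: invariant factors x + 5, (x + 5)^2.

Matrices are similar if and only if their invariant-factor lists agree; the partition into similarity classes is {M1, M2, M3}, {M4}.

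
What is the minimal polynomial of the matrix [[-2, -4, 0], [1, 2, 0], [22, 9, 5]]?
The characteristic polynomial factors as x^2(x - 5). The minimal polynomial is ∏(x - λ)^{k_λ} where k_λ is the size of the largest Jordan block at λ.

For λ = 0: rank(A) = 2, and the largest Jordan block has size 2 (the smallest k with rank(A^k) = rank(A^(k+1))).
For λ = 5: rank(A - 5I) = 2, and the largest Jordan block has size 1 (the smallest k with rank((A - 5I)^k) = rank((A - 5I)^(k+1))).

So m_A(x) = x^2(x - 5).

m_A(x) = x^2(x - 5)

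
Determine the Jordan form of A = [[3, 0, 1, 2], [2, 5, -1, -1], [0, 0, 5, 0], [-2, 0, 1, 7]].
The characteristic polynomial is det(xI - A) = (x - 5)^4, so the eigenvalues are 5 (algebraic multiplicity 4).

For λ = 5: rank(A - 5I) = 2, rank((A - 5I)^2) = 1, rank((A - 5I)^3) = 0. The eigenspace has dimension 4 - 2 = 2, so there are 2 Jordan blocks; the rank sequence gives block sizes [3, 1].

Assembling the blocks gives the Jordan form J above.

J = [[5, 1, 0, 0], [0, 5, 1, 0], [0, 0, 5, 0], [0, 0, 0, 5]]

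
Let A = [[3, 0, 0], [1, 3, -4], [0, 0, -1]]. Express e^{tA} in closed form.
A has Jordan form J = [[-1, 0, 0], [0, 3, 1], [0, 0, 3]] with A = PJP^{-1}, so e^{tA} = P e^{tJ} P^{-1}.

For a Jordan block J_k(λ), e^{tJ_k(λ)} = e^{λt} · (I + tN + t^2 N^2/2! + ... + t^{k-1} N^{k-1}/(k-1)!) where N is the nilpotent superdiagonal part.

Assembling the blocks and conjugating back gives the entries of e^{tA} as shown above.

e^{tA} = [[e^{3*t}, 0, 0], [t*e^{3*t}, e^{3*t}, (1 - e^{4*t})*e^{-t}], [0, 0, e^{-t}]]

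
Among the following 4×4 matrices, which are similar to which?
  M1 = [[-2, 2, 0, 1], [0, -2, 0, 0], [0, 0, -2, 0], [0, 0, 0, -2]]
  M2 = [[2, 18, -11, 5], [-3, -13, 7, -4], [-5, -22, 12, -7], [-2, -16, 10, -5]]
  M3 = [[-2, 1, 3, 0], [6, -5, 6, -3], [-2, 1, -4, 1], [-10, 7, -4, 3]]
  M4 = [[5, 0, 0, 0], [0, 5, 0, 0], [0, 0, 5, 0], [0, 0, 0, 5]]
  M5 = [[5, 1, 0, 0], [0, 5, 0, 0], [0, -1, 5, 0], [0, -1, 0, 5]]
Characteristic polynomials: χ_{M1} = (x + 2)^4, χ_{M2} = (x + 1)^4, χ_{M3} = (x + 2)^4, χ_{M4} = (x - 5)^4, χ_{M5} = (x - 5)^4.

{M1}: invariant factors x + 2, x + 2, (x + 2)^2.

{M2}: invariant factors (x + 1)^2, (x + 1)^2.

{M3}: invariant factors (x + 2)^2, (x + 2)^2.

{M4}: invariant factors x - 5, x - 5, x - 5, x - 5.

{M5}: invariant factors x - 5, x - 5, (x - 5)^2.

Matrices are similar if and only if their invariant-factor lists agree; the partition into similarity classes is {M1}, {M2}, {M3}, {M4}, {M5}.

5 classes: {M1}, {M2}, {M3}, {M4}, {M5}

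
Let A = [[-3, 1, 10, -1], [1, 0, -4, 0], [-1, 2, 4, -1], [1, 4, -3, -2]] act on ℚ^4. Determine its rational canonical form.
R = [[0, 0, 0, -1], [1, 0, 0, -2], [0, 1, 0, -1], [0, 0, 1, -1]]

The invariant factors of A (the non-unit diagonal entries of the Smith normal form of xI - A over ℚ[x]) are (x + 1)(x^3 + x + 1), each dividing the next. The characteristic polynomial is their product, (x + 1)(x^3 + x + 1).

The rational canonical form is the block-diagonal matrix of companion matrices C(f_i):
R = [[0, 0, 0, -1], [1, 0, 0, -2], [0, 1, 0, -1], [0, 0, 1, -1]].

Note the characteristic polynomial does not split into linear factors over ℚ, so A has no Jordan form over ℚ; the rational canonical form exists over any field.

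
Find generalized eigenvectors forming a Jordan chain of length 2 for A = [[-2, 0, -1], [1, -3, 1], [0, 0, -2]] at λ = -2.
v_1 = [[3, 5, 1]]^T, v_2 = [[-1, -1, 0]]^T

We seek v_1 ∈ ker((A + 2I)^2) \ ker(A + 2I), then set v_{i+1} = (A + 2I) v_i.

One such chain is v_1 = [[3, 5, 1]]^T, v_2 = [[-1, -1, 0]]^T. Check: (A + 2I) v_2 = [[0, 0, 0]]^T = 0.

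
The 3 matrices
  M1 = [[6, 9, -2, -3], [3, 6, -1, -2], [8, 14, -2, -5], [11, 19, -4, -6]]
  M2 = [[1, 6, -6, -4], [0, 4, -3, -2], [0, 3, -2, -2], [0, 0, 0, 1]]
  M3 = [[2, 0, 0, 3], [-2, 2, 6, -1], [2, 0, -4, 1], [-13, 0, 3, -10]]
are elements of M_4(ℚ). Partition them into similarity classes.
Characteristic polynomials: χ_{M1} = (x - 1)^4, χ_{M2} = (x - 1)^4, χ_{M3} = (x - 2)(x + 4)^3.

{M1}: invariant factors x - 1, (x - 1)^3.

{M2}: invariant factors x - 1, x - 1, (x - 1)^2.

{M3}: invariant factors (x - 2)(x + 4)^3.

Matrices are similar if and only if their invariant-factor lists agree; the partition into similarity classes is {M1}, {M2}, {M3}.

3 classes: {M1}, {M2}, {M3}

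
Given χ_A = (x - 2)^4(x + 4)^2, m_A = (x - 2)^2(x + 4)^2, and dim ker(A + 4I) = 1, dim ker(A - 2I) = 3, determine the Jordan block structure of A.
Jordan blocks: (-4, 2), (2, 2), (2, 1), (2, 1)

λ = -4: algebraic multiplicity 2 (exponent in χ_A), largest block size 2 (exponent in m_A), 1 block (geometric multiplicity). This forces block sizes [2].
λ = 2: algebraic multiplicity 4 (exponent in χ_A), largest block size 2 (exponent in m_A), 3 blocks (geometric multiplicity). These force block sizes [2, 1, 1].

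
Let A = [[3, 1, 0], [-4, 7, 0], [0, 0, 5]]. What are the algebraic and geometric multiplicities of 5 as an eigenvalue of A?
algebraic multiplicity 3, geometric multiplicity 2

The characteristic polynomial is (x - 5)^3, so the factor x - 5 appears with exponent 3: the algebraic multiplicity is 3.

rank(A - 5I) = 1, so the eigenspace has dimension 3 - 1 = 2: the geometric multiplicity is 2.

Since 2 < 3, A is not diagonalizable.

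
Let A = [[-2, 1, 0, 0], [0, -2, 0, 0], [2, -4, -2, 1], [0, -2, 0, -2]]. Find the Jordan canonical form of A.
The characteristic polynomial is det(xI - A) = (x + 2)^4, so the eigenvalues are -2 (algebraic multiplicity 4).

For λ = -2: rank(A + 2I) = 2, rank((A + 2I)^2) = 0. The eigenspace has dimension 4 - 2 = 2, so there are 2 Jordan blocks; the rank sequence gives block sizes [2, 2].

Assembling the blocks gives the Jordan form J above.

J = [[-2, 1, 0, 0], [0, -2, 0, 0], [0, 0, -2, 1], [0, 0, 0, -2]]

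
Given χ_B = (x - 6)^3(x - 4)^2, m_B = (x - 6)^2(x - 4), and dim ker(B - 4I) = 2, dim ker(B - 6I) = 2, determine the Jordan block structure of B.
Jordan blocks: (4, 1), (4, 1), (6, 2), (6, 1)

λ = 4: algebraic multiplicity 2 (exponent in χ_B), largest block size 1 (exponent in m_B), 2 blocks (geometric multiplicity). These force block sizes [1, 1].
λ = 6: algebraic multiplicity 3 (exponent in χ_B), largest block size 2 (exponent in m_B), 2 blocks (geometric multiplicity). These force block sizes [2, 1].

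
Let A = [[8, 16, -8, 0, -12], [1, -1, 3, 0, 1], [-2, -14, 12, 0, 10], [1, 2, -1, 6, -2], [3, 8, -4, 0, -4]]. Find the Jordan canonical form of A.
J = [[2, 1, 0, 0, 0], [0, 2, 0, 0, 0], [0, 0, 5, 0, 0], [0, 0, 0, 6, 1], [0, 0, 0, 0, 6]]

The characteristic polynomial is det(xI - A) = (x - 6)^2(x - 5)(x - 2)^2, so the eigenvalues are 2 (algebraic multiplicity 2), 5 (algebraic multiplicity 1), 6 (algebraic multiplicity 2).

For λ = 2: rank(A - 2I) = 4, rank((A - 2I)^2) = 3. The eigenspace has dimension 5 - 4 = 1, so there is 1 Jordan block; the rank sequence gives block sizes [2].

For λ = 5: algebraic multiplicity 1 gives one 1×1 block.

For λ = 6: rank(A - 6I) = 4, rank((A - 6I)^2) = 3. The eigenspace has dimension 5 - 4 = 1, so there is 1 Jordan block; the rank sequence gives block sizes [2].

Assembling the blocks gives the Jordan form J above.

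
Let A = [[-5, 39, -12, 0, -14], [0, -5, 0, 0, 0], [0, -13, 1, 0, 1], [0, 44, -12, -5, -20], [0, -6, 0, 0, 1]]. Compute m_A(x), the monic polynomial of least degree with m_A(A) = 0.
m_A(x) = (x - 1)^2(x + 5)^2

The characteristic polynomial factors as (x - 1)^2(x + 5)^3. The minimal polynomial is ∏(x - λ)^{k_λ} where k_λ is the size of the largest Jordan block at λ.

For λ = -5: rank(A + 5I) = 3, and the largest Jordan block has size 2 (the smallest k with rank((A + 5I)^k) = rank((A + 5I)^(k+1))).
For λ = 1: rank(A - I) = 4, and the largest Jordan block has size 2 (the smallest k with rank((A - I)^k) = rank((A - I)^(k+1))).

So m_A(x) = (x - 1)^2(x + 5)^2.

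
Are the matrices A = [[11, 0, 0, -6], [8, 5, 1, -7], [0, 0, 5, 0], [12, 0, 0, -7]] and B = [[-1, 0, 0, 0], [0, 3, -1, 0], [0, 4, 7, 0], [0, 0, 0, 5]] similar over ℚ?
Two matrices over a field are similar if and only if they have the same invariant factors.

Both A and B have characteristic polynomial (x - 5)^3(x + 1) and minimal polynomial (x - 5)^2(x + 1). Computing further, both have invariant factors x - 5, (x - 5)^2(x + 1). Hence A and B are similar.

Yes.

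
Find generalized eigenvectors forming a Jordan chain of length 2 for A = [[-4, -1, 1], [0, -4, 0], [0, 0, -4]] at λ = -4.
We seek v_1 ∈ ker((A + 4I)^2) \ ker(A + 4I), then set v_{i+1} = (A + 4I) v_i.

One such chain is v_1 = [[0, -1, 0]]^T, v_2 = [[1, 0, 0]]^T. Check: (A + 4I) v_2 = [[0, 0, 0]]^T = 0.

v_1 = [[0, -1, 0]]^T, v_2 = [[1, 0, 0]]^T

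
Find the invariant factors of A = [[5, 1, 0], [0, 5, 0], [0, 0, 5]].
The Jordan structure of A has elementary divisors (x - 5)^2, (x - 5). Arranging the block sizes at each eigenvalue in decreasing order and taking row products gives the invariant factors.

Invariant factors (smallest first, each dividing the next): x - 5, (x - 5)^2.

Check: the last factor (x - 5)^2 is the minimal polynomial, and the product (x - 5)^3 is the characteristic polynomial.

x - 5, (x - 5)^2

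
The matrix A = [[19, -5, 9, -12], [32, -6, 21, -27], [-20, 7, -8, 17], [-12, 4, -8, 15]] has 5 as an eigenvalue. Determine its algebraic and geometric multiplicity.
algebraic multiplicity 4, geometric multiplicity 2

The characteristic polynomial is (x - 5)^4, so the factor x - 5 appears with exponent 4: the algebraic multiplicity is 4.

rank(A - 5I) = 2, so the eigenspace has dimension 4 - 2 = 2: the geometric multiplicity is 2.

Since 2 < 4, A is not diagonalizable.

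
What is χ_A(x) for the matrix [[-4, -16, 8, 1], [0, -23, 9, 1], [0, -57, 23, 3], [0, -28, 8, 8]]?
χ_A(x) = (x - 6)^2(x + 4)^2

xI - A = [[x + 4, 16, -8, -1], [0, x + 23, -9, -1], [0, 57, x - 23, -3], [0, 28, -8, x - 8]].

Expanding det(xI - A) along the first row:
det(xI - A) = + (x + 4)·det([[x + 23, -9, -1], [57, x - 23, -3], [28, -8, x - 8]]) - (16)·det([[0, -9, -1], [0, x - 23, -3], [0, -8, x - 8]]) + (-8)·det([[0, x + 23, -1], [0, 57, -3], [0, 28, x - 8]]) - (-1)·det([[0, x + 23, -9], [0, 57, x - 23], [0, 28, -8]]).

Evaluating gives χ_A(x) = x^4 - 4x^3 - 44x^2 + 96x + 576 = (x - 6)^2(x + 4)^2.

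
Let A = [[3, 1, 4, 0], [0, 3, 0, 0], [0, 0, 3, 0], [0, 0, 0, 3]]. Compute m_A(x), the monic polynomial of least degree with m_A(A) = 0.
The characteristic polynomial factors as (x - 3)^4. The minimal polynomial is ∏(x - λ)^{k_λ} where k_λ is the size of the largest Jordan block at λ.

For λ = 3: rank(A - 3I) = 1, and the largest Jordan block has size 2 (the smallest k with rank((A - 3I)^k) = rank((A - 3I)^(k+1))).

So m_A(x) = (x - 3)^2.

m_A(x) = (x - 3)^2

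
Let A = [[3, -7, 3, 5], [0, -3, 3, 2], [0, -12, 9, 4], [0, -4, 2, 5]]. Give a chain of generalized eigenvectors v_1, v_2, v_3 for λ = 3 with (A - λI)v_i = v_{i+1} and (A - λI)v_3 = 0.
We seek v_1 ∈ ker((A - 3I)^3) \ ker((A - 3I)^2), then set v_{i+1} = (A - 3I) v_i.

One such chain is v_1 = [[0, 2, 3, 1]]^T, v_2 = [[0, -1, -2, 0]]^T, v_3 = [[1, 0, 0, 0]]^T. Check: (A - 3I) v_3 = [[0, 0, 0, 0]]^T = 0.

v_1 = [[0, 2, 3, 1]]^T, v_2 = [[0, -1, -2, 0]]^T, v_3 = [[1, 0, 0, 0]]^T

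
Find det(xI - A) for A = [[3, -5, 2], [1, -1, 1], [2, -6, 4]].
χ_A(x) = (x - 2)^3

xI - A = [[x - 3, 5, -2], [-1, x + 1, -1], [-2, 6, x - 4]].

Expanding det(xI - A) along the first row:
det(xI - A) = + (x - 3)·det([[x + 1, -1], [6, x - 4]]) - (5)·det([[-1, -1], [-2, x - 4]]) + (-2)·det([[-1, x + 1], [-2, 6]]).

Evaluating gives χ_A(x) = x^3 - 6x^2 + 12x - 8 = (x - 2)^3.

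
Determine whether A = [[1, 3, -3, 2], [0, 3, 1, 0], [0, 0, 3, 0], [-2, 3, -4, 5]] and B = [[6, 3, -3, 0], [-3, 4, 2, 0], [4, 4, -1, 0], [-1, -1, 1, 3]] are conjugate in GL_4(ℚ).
Two matrices over a field are similar if and only if they have the same invariant factors.

Both A and B have characteristic polynomial (x - 3)^4 and minimal polynomial (x - 3)^3. Computing further, both have invariant factors x - 3, (x - 3)^3. Hence A and B are similar.

Yes.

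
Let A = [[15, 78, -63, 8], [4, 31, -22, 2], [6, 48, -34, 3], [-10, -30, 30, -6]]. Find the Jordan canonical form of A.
The characteristic polynomial is det(xI - A) = (x - 4)^2(x + 1)^2, so the eigenvalues are -1 (algebraic multiplicity 2), 4 (algebraic multiplicity 2).

For λ = -1: rank(A + I) = 2. The eigenspace has dimension 4 - 2 = 2, so there are 2 Jordan blocks; the rank sequence gives block sizes [1, 1].

For λ = 4: rank(A - 4I) = 3, rank((A - 4I)^2) = 2. The eigenspace has dimension 4 - 3 = 1, so there is 1 Jordan block; the rank sequence gives block sizes [2].

Assembling the blocks gives the Jordan form J above.

J = [[-1, 0, 0, 0], [0, -1, 0, 0], [0, 0, 4, 1], [0, 0, 0, 4]]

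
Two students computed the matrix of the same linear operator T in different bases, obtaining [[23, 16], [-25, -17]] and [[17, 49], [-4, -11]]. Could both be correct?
Yes.

Two matrices over a field are similar if and only if they have the same invariant factors.

Both A and B have characteristic polynomial (x - 3)^2 and minimal polynomial (x - 3)^2. Computing further, both have invariant factors (x - 3)^2. Hence A and B are similar.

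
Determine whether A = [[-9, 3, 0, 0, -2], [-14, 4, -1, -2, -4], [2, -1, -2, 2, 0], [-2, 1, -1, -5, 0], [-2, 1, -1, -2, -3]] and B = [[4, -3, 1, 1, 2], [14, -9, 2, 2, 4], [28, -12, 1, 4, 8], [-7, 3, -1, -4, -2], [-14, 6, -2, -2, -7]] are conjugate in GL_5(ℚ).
Both have characteristic polynomial (x + 3)^5, but the minimal polynomial of A is (x + 3)^3 while the minimal polynomial of B is (x + 3)^2. The minimal polynomial is a similarity invariant, so A and B are not similar.

No.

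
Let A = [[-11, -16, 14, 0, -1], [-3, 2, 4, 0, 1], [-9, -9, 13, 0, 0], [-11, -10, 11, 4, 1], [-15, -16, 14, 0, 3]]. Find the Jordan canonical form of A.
The characteristic polynomial is det(xI - A) = (x - 4)^4(x + 5), so the eigenvalues are -5 (algebraic multiplicity 1), 4 (algebraic multiplicity 4).

For λ = -5: algebraic multiplicity 1 gives one 1×1 block.

For λ = 4: rank(A - 4I) = 3, rank((A - 4I)^2) = 1. The eigenspace has dimension 5 - 3 = 2, so there are 2 Jordan blocks; the rank sequence gives block sizes [2, 2].

Assembling the blocks gives the Jordan form J above.

J = [[-5, 0, 0, 0, 0], [0, 4, 1, 0, 0], [0, 0, 4, 0, 0], [0, 0, 0, 4, 1], [0, 0, 0, 0, 4]]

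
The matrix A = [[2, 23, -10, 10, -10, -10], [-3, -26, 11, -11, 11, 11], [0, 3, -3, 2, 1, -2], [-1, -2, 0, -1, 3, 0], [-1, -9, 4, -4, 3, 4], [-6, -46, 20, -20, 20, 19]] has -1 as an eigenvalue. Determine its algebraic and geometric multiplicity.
algebraic multiplicity 6, geometric multiplicity 3

The characteristic polynomial is (x + 1)^6, so the factor x + 1 appears with exponent 6: the algebraic multiplicity is 6.

rank(A + I) = 3, so the eigenspace has dimension 6 - 3 = 3: the geometric multiplicity is 3.

Since 3 < 6, A is not diagonalizable.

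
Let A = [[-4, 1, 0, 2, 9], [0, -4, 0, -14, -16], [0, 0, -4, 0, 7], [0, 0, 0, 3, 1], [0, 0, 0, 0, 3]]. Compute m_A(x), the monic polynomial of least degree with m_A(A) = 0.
m_A(x) = (x - 3)^2(x + 4)^2

The characteristic polynomial factors as (x - 3)^2(x + 4)^3. The minimal polynomial is ∏(x - λ)^{k_λ} where k_λ is the size of the largest Jordan block at λ.

For λ = -4: rank(A + 4I) = 3, and the largest Jordan block has size 2 (the smallest k with rank((A + 4I)^k) = rank((A + 4I)^(k+1))).
For λ = 3: rank(A - 3I) = 4, and the largest Jordan block has size 2 (the smallest k with rank((A - 3I)^k) = rank((A - 3I)^(k+1))).

So m_A(x) = (x - 3)^2(x + 4)^2.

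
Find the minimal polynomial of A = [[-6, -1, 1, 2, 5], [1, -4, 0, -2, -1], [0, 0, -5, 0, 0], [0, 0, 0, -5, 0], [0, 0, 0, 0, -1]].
The characteristic polynomial factors as (x + 1)(x + 5)^4. The minimal polynomial is ∏(x - λ)^{k_λ} where k_λ is the size of the largest Jordan block at λ.

For λ = -5: rank(A + 5I) = 3, and the largest Jordan block has size 3 (the smallest k with rank((A + 5I)^k) = rank((A + 5I)^(k+1))).
For λ = -1: rank(A + I) = 4, and the largest Jordan block has size 1 (the smallest k with rank((A + I)^k) = rank((A + I)^(k+1))).

So m_A(x) = (x + 1)(x + 5)^3.

m_A(x) = (x + 1)(x + 5)^3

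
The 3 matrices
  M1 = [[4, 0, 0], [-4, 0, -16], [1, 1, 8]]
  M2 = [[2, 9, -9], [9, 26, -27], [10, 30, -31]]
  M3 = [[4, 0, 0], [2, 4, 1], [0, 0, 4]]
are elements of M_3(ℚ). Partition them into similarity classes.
2 classes: {M1, M3}, {M2}

Characteristic polynomials: χ_{M1} = (x - 4)^3, χ_{M2} = (x + 1)^3, χ_{M3} = (x - 4)^3.

{M1, M3}: invariant factors x - 4, (x - 4)^2.

{M2}: invariant factors x + 1, (x + 1)^2.

Matrices are similar if and only if their invariant-factor lists agree; the partition into similarity classes is {M1, M3}, {M2}.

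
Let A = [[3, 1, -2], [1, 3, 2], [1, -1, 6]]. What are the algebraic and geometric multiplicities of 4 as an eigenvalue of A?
The characteristic polynomial is (x - 4)^3, so the factor x - 4 appears with exponent 3: the algebraic multiplicity is 3.

rank(A - 4I) = 1, so the eigenspace has dimension 3 - 1 = 2: the geometric multiplicity is 2.

Since 2 < 3, A is not diagonalizable.

algebraic multiplicity 3, geometric multiplicity 2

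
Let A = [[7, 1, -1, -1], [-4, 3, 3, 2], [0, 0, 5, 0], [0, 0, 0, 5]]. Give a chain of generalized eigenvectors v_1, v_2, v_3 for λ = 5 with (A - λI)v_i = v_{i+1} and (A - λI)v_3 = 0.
We seek v_1 ∈ ker((A - 5I)^3) \ ker((A - 5I)^2), then set v_{i+1} = (A - 5I) v_i.

One such chain is v_1 = [[1, -2, 1, 0]]^T, v_2 = [[-1, 3, 0, 0]]^T, v_3 = [[1, -2, 0, 0]]^T. Check: (A - 5I) v_3 = [[0, 0, 0, 0]]^T = 0.

v_1 = [[1, -2, 1, 0]]^T, v_2 = [[-1, 3, 0, 0]]^T, v_3 = [[1, -2, 0, 0]]^T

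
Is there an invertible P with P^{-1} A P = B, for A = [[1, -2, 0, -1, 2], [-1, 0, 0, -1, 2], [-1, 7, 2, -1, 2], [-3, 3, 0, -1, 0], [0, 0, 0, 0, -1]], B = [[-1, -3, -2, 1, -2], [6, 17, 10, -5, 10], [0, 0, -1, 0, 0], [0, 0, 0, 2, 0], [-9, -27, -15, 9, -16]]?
Two matrices over a field are similar if and only if they have the same invariant factors.

Both A and B have characteristic polynomial (x - 2)^2(x + 1)^3 and minimal polynomial (x - 2)(x + 1)^2. Computing further, both have invariant factors (x - 2)(x + 1), (x - 2)(x + 1)^2. Hence A and B are similar.

Yes.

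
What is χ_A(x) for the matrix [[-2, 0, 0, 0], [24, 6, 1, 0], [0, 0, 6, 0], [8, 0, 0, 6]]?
xI - A = [[x + 2, 0, 0, 0], [-24, x - 6, -1, 0], [0, 0, x - 6, 0], [-8, 0, 0, x - 6]].

Expanding det(xI - A) along the first row:
det(xI - A) = + (x + 2)·det([[x - 6, -1, 0], [0, x - 6, 0], [0, 0, x - 6]]) - (0)·det([[-24, -1, 0], [0, x - 6, 0], [-8, 0, x - 6]]) + (0)·det([[-24, x - 6, 0], [0, 0, 0], [-8, 0, x - 6]]) - (0)·det([[-24, x - 6, -1], [0, 0, x - 6], [-8, 0, 0]]).

Evaluating gives χ_A(x) = x^4 - 16x^3 + 72x^2 - 432 = (x - 6)^3(x + 2).

χ_A(x) = (x - 6)^3(x + 2)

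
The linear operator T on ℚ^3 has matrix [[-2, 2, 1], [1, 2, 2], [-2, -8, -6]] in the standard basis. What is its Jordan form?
The characteristic polynomial is det(xI - A) = (x + 2)^3, so the eigenvalues are -2 (algebraic multiplicity 3).

For λ = -2: rank(A + 2I) = 2, rank((A + 2I)^2) = 1, rank((A + 2I)^3) = 0. The eigenspace has dimension 3 - 2 = 1, so there is 1 Jordan block; the rank sequence gives block sizes [3].

Assembling the blocks gives the Jordan form J above.

J = [[-2, 1, 0], [0, -2, 1], [0, 0, -2]]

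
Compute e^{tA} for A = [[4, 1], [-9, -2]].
A has Jordan form J = [[1, 1], [0, 1]] with A = PJP^{-1}, so e^{tA} = P e^{tJ} P^{-1}.

For a Jordan block J_k(λ), e^{tJ_k(λ)} = e^{λt} · (I + tN + t^2 N^2/2! + ... + t^{k-1} N^{k-1}/(k-1)!) where N is the nilpotent superdiagonal part.

Assembling the blocks and conjugating back gives the entries of e^{tA} as shown above.

e^{tA} = [[(3*t + 1)*e^{t}, t*e^{t}], [-9*t*e^{t}, (1 - 3*t)*e^{t}]]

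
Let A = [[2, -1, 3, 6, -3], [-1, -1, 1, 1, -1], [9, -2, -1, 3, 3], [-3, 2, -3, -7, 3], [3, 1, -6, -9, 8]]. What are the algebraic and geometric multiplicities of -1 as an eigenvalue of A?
The characteristic polynomial is (x - 2)^2(x + 1)^3, so the factor x + 1 appears with exponent 3: the algebraic multiplicity is 3.

rank(A + I) = 4, so the eigenspace has dimension 5 - 4 = 1: the geometric multiplicity is 1.

Since 1 < 3, A is not diagonalizable.

algebraic multiplicity 3, geometric multiplicity 1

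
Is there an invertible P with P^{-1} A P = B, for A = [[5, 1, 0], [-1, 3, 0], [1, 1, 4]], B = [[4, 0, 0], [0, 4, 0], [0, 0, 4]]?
Both have characteristic polynomial (x - 4)^3, but the minimal polynomial of A is (x - 4)^2 while the minimal polynomial of B is x - 4. The minimal polynomial is a similarity invariant, so A and B are not similar.

No.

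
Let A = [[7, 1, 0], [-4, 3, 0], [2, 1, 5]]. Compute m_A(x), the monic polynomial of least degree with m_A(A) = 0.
m_A(x) = (x - 5)^2

The characteristic polynomial factors as (x - 5)^3. The minimal polynomial is ∏(x - λ)^{k_λ} where k_λ is the size of the largest Jordan block at λ.

For λ = 5: rank(A - 5I) = 1, and the largest Jordan block has size 2 (the smallest k with rank((A - 5I)^k) = rank((A - 5I)^(k+1))).

So m_A(x) = (x - 5)^2.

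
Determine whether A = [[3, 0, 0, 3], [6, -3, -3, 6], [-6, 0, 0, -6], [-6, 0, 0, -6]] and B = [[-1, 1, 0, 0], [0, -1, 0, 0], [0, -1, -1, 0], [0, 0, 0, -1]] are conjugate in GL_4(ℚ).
No.

trace(A) = -6 but trace(B) = -4. The trace is a similarity invariant, so A and B are not similar.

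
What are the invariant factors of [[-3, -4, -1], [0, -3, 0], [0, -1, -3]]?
The Jordan structure of A has elementary divisors (x + 3)^3. Arranging the block sizes at each eigenvalue in decreasing order and taking row products gives the invariant factors.

Invariant factors (smallest first, each dividing the next): (x + 3)^3.

Check: the last factor (x + 3)^3 is the minimal polynomial, and the product (x + 3)^3 is the characteristic polynomial.

(x + 3)^3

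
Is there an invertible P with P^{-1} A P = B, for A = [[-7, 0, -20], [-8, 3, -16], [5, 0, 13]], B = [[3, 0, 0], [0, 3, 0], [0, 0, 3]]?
No.

Both have characteristic polynomial (x - 3)^3, but the minimal polynomial of A is (x - 3)^2 while the minimal polynomial of B is x - 3. The minimal polynomial is a similarity invariant, so A and B are not similar.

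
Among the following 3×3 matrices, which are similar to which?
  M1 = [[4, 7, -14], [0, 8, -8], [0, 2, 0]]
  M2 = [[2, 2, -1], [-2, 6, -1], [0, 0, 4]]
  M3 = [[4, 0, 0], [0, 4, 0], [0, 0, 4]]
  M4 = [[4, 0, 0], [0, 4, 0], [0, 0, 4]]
Characteristic polynomials: χ_{M1} = (x - 4)^3, χ_{M2} = (x - 4)^3, χ_{M3} = (x - 4)^3, χ_{M4} = (x - 4)^3.

{M1, M2}: invariant factors x - 4, (x - 4)^2.

{M3, M4}: invariant factors x - 4, x - 4, x - 4.

Matrices are similar if and only if their invariant-factor lists agree; the partition into similarity classes is {M1, M2}, {M3, M4}.

2 classes: {M1, M2}, {M3, M4}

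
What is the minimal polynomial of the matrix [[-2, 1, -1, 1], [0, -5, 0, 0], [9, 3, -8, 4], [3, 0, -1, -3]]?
The characteristic polynomial factors as (x + 4)^2(x + 5)^2. The minimal polynomial is ∏(x - λ)^{k_λ} where k_λ is the size of the largest Jordan block at λ.

For λ = -5: rank(A + 5I) = 3, and the largest Jordan block has size 2 (the smallest k with rank((A + 5I)^k) = rank((A + 5I)^(k+1))).
For λ = -4: rank(A + 4I) = 3, and the largest Jordan block has size 2 (the smallest k with rank((A + 4I)^k) = rank((A + 4I)^(k+1))).

So m_A(x) = (x + 4)^2(x + 5)^2.

m_A(x) = (x + 4)^2(x + 5)^2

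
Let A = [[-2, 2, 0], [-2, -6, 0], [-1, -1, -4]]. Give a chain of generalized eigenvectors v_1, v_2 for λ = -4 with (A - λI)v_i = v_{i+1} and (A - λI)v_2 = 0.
v_1 = [[0, 1, 1]]^T, v_2 = [[2, -2, -1]]^T

We seek v_1 ∈ ker((A + 4I)^2) \ ker(A + 4I), then set v_{i+1} = (A + 4I) v_i.

One such chain is v_1 = [[0, 1, 1]]^T, v_2 = [[2, -2, -1]]^T. Check: (A + 4I) v_2 = [[0, 0, 0]]^T = 0.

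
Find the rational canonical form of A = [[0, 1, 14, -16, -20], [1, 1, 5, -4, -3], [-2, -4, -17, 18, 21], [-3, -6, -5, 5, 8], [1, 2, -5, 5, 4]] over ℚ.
The invariant factors of A (the non-unit diagonal entries of the Smith normal form of xI - A over ℚ[x]) are (x + 5)(x^2 + x + 2)^2, each dividing the next. The characteristic polynomial is their product, (x + 5)(x^2 + x + 2)^2.

The rational canonical form is the block-diagonal matrix of companion matrices C(f_i):
R = [[0, 0, 0, 0, -20], [1, 0, 0, 0, -24], [0, 1, 0, 0, -29], [0, 0, 1, 0, -15], [0, 0, 0, 1, -7]].

Note the characteristic polynomial does not split into linear factors over ℚ, so A has no Jordan form over ℚ; the rational canonical form exists over any field.

R = [[0, 0, 0, 0, -20], [1, 0, 0, 0, -24], [0, 1, 0, 0, -29], [0, 0, 1, 0, -15], [0, 0, 0, 1, -7]]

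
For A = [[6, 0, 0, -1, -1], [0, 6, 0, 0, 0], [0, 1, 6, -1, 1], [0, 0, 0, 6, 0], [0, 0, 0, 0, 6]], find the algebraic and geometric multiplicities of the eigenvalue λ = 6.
The characteristic polynomial is (x - 6)^5, so the factor x - 6 appears with exponent 5: the algebraic multiplicity is 5.

rank(A - 6I) = 2, so the eigenspace has dimension 5 - 2 = 3: the geometric multiplicity is 3.

Since 3 < 5, A is not diagonalizable.

algebraic multiplicity 5, geometric multiplicity 3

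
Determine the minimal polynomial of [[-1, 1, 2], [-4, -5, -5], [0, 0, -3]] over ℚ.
m_A(x) = (x + 3)^3

The characteristic polynomial factors as (x + 3)^3. The minimal polynomial is ∏(x - λ)^{k_λ} where k_λ is the size of the largest Jordan block at λ.

For λ = -3: rank(A + 3I) = 2, and the largest Jordan block has size 3 (the smallest k with rank((A + 3I)^k) = rank((A + 3I)^(k+1))).

So m_A(x) = (x + 3)^3.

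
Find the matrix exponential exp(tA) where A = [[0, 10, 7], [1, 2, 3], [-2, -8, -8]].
A has Jordan form J = [[-2, 1, 0], [0, -2, 1], [0, 0, -2]] with A = PJP^{-1}, so e^{tA} = P e^{tJ} P^{-1}.

For a Jordan block J_k(λ), e^{tJ_k(λ)} = e^{λt} · (I + tN + t^2 N^2/2! + ... + t^{k-1} N^{k-1}/(k-1)!) where N is the nilpotent superdiagonal part.

Assembling the blocks and conjugating back gives the entries of e^{tA} as shown above.

e^{tA} = [[(2*t + 1)*e^{-2*t}, 2*t*(t + 5)*e^{-2*t}, t*(t + 7)*e^{-2*t}], [t*e^{-2*t}, (t^2 + 4*t + 1)*e^{-2*t}, t*(t + 6)*e^{-2*t}/2], [-2*t*e^{-2*t}, 2*t*(-t - 4)*e^{-2*t}, (-t^2 - 6*t + 1)*e^{-2*t}]]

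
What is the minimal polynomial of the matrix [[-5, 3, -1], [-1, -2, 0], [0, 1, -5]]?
The characteristic polynomial factors as (x + 4)^3. The minimal polynomial is ∏(x - λ)^{k_λ} where k_λ is the size of the largest Jordan block at λ.

For λ = -4: rank(A + 4I) = 2, and the largest Jordan block has size 3 (the smallest k with rank((A + 4I)^k) = rank((A + 4I)^(k+1))).

So m_A(x) = (x + 4)^3.

m_A(x) = (x + 4)^3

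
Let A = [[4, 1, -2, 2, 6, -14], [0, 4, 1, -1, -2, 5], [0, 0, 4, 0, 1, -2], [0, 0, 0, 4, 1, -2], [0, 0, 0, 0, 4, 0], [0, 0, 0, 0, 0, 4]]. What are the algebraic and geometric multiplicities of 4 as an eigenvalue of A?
The characteristic polynomial is (x - 4)^6, so the factor x - 4 appears with exponent 6: the algebraic multiplicity is 6.

rank(A - 4I) = 3, so the eigenspace has dimension 6 - 3 = 3: the geometric multiplicity is 3.

Since 3 < 6, A is not diagonalizable.

algebraic multiplicity 6, geometric multiplicity 3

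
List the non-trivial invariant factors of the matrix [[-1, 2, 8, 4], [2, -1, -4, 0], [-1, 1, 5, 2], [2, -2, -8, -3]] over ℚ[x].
x - 1, (x - 1)(x + 1)^2

The Jordan structure of A has elementary divisors (x + 1)^2, (x - 1), (x - 1). Arranging the block sizes at each eigenvalue in decreasing order and taking row products gives the invariant factors.

Invariant factors (smallest first, each dividing the next): x - 1, (x - 1)(x + 1)^2.

Check: the last factor (x - 1)(x + 1)^2 is the minimal polynomial, and the product (x - 1)^2(x + 1)^2 is the characteristic polynomial.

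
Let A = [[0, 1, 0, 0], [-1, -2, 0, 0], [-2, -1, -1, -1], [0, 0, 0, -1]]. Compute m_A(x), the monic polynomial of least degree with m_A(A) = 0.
The characteristic polynomial factors as (x + 1)^4. The minimal polynomial is ∏(x - λ)^{k_λ} where k_λ is the size of the largest Jordan block at λ.

For λ = -1: rank(A + I) = 2, and the largest Jordan block has size 3 (the smallest k with rank((A + I)^k) = rank((A + I)^(k+1))).

So m_A(x) = (x + 1)^3.

m_A(x) = (x + 1)^3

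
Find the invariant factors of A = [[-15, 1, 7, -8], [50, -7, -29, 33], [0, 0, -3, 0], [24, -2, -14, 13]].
The Jordan structure of A has elementary divisors (x + 3)^3, (x + 3). Arranging the block sizes at each eigenvalue in decreasing order and taking row products gives the invariant factors.

Invariant factors (smallest first, each dividing the next): x + 3, (x + 3)^3.

Check: the last factor (x + 3)^3 is the minimal polynomial, and the product (x + 3)^4 is the characteristic polynomial.

x + 3, (x + 3)^3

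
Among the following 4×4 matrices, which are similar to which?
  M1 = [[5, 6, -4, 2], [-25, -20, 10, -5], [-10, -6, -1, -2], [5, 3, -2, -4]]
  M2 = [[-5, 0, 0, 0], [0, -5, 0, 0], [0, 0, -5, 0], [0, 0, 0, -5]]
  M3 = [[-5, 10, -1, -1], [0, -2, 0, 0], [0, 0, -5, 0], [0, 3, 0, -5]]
Characteristic polynomials: χ_{M1} = (x + 5)^4, χ_{M2} = (x + 5)^4, χ_{M3} = (x + 2)(x + 5)^3.

{M1}: invariant factors x + 5, x + 5, (x + 5)^2.

{M2}: invariant factors x + 5, x + 5, x + 5, x + 5.

{M3}: invariant factors x + 5, (x + 2)(x + 5)^2.

Matrices are similar if and only if their invariant-factor lists agree; the partition into similarity classes is {M1}, {M2}, {M3}.

3 classes: {M1}, {M2}, {M3}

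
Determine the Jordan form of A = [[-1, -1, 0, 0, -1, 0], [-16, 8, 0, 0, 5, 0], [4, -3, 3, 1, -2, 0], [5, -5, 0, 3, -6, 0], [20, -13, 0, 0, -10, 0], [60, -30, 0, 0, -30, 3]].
The characteristic polynomial is det(xI - A) = (x - 3)^4(x + 3)^2, so the eigenvalues are -3 (algebraic multiplicity 2), 3 (algebraic multiplicity 4).

For λ = -3: rank(A + 3I) = 5, rank((A + 3I)^2) = 4. The eigenspace has dimension 6 - 5 = 1, so there is 1 Jordan block; the rank sequence gives block sizes [2].

For λ = 3: rank(A - 3I) = 4, rank((A - 3I)^2) = 3, rank((A - 3I)^3) = 2. The eigenspace has dimension 6 - 4 = 2, so there are 2 Jordan blocks; the rank sequence gives block sizes [3, 1].

Assembling the blocks gives the Jordan form J above.

J = [[-3, 1, 0, 0, 0, 0], [0, -3, 0, 0, 0, 0], [0, 0, 3, 1, 0, 0], [0, 0, 0, 3, 1, 0], [0, 0, 0, 0, 3, 0], [0, 0, 0, 0, 0, 3]]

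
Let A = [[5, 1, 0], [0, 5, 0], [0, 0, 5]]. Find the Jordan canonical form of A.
J = [[5, 1, 0], [0, 5, 0], [0, 0, 5]]

The characteristic polynomial is det(xI - A) = (x - 5)^3, so the eigenvalues are 5 (algebraic multiplicity 3).

For λ = 5: rank(A - 5I) = 1, rank((A - 5I)^2) = 0. The eigenspace has dimension 3 - 1 = 2, so there are 2 Jordan blocks; the rank sequence gives block sizes [2, 1].

Assembling the blocks gives the Jordan form J above.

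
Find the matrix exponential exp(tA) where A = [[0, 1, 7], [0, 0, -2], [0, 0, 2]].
e^{tA} = [[1, t, t + 3*e^{2*t} - 3], [0, 1, 1 - e^{2*t}], [0, 0, e^{2*t}]]

A has Jordan form J = [[0, 1, 0], [0, 0, 0], [0, 0, 2]] with A = PJP^{-1}, so e^{tA} = P e^{tJ} P^{-1}.

For a Jordan block J_k(λ), e^{tJ_k(λ)} = e^{λt} · (I + tN + t^2 N^2/2! + ... + t^{k-1} N^{k-1}/(k-1)!) where N is the nilpotent superdiagonal part.

Assembling the blocks and conjugating back gives the entries of e^{tA} as shown above.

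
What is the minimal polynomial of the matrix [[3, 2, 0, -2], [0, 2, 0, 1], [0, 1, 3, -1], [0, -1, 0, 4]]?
The characteristic polynomial factors as (x - 3)^4. The minimal polynomial is ∏(x - λ)^{k_λ} where k_λ is the size of the largest Jordan block at λ.

For λ = 3: rank(A - 3I) = 1, and the largest Jordan block has size 2 (the smallest k with rank((A - 3I)^k) = rank((A - 3I)^(k+1))).

So m_A(x) = (x - 3)^2.

m_A(x) = (x - 3)^2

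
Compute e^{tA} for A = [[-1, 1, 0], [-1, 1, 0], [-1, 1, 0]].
e^{tA} = [[1 - t, t, 0], [-t, t + 1, 0], [-t, t, 1]]

A has Jordan form J = [[0, 1, 0], [0, 0, 0], [0, 0, 0]] with A = PJP^{-1}, so e^{tA} = P e^{tJ} P^{-1}.

For a Jordan block J_k(λ), e^{tJ_k(λ)} = e^{λt} · (I + tN + t^2 N^2/2! + ... + t^{k-1} N^{k-1}/(k-1)!) where N is the nilpotent superdiagonal part.

Assembling the blocks and conjugating back gives the entries of e^{tA} as shown above.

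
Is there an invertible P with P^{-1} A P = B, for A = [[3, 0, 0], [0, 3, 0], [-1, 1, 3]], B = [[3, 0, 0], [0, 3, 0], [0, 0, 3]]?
Both have characteristic polynomial (x - 3)^3, but the minimal polynomial of A is (x - 3)^2 while the minimal polynomial of B is x - 3. The minimal polynomial is a similarity invariant, so A and B are not similar.

No.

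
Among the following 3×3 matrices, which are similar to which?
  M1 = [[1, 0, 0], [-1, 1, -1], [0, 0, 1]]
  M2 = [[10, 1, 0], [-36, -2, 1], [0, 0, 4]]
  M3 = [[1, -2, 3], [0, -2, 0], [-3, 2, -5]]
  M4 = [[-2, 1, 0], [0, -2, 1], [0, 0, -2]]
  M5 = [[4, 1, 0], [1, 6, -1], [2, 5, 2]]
4 classes: {M1}, {M2, M5}, {M3}, {M4}

Characteristic polynomials: χ_{M1} = (x - 1)^3, χ_{M2} = (x - 4)^3, χ_{M3} = (x + 2)^3, χ_{M4} = (x + 2)^3, χ_{M5} = (x - 4)^3.

{M1}: invariant factors x - 1, (x - 1)^2.

{M2, M5}: invariant factors (x - 4)^3.

{M3}: invariant factors x + 2, (x + 2)^2.

{M4}: invariant factors (x + 2)^3.

Matrices are similar if and only if their invariant-factor lists agree; the partition into similarity classes is {M1}, {M2, M5}, {M3}, {M4}.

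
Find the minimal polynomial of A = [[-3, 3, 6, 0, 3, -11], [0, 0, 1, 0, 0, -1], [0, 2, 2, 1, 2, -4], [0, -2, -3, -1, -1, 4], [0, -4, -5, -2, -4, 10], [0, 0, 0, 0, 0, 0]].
The characteristic polynomial factors as x^2(x + 1)^3(x + 3). The minimal polynomial is ∏(x - λ)^{k_λ} where k_λ is the size of the largest Jordan block at λ.

For λ = -3: rank(A + 3I) = 5, and the largest Jordan block has size 1 (the smallest k with rank((A + 3I)^k) = rank((A + 3I)^(k+1))).
For λ = -1: rank(A + I) = 5, and the largest Jordan block has size 3 (the smallest k with rank((A + I)^k) = rank((A + I)^(k+1))).
For λ = 0: rank(A) = 5, and the largest Jordan block has size 2 (the smallest k with rank(A^k) = rank(A^(k+1))).

So m_A(x) = x^2(x + 1)^3(x + 3).

m_A(x) = x^2(x + 1)^3(x + 3)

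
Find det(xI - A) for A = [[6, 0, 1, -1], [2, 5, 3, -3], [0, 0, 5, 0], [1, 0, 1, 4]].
χ_A(x) = (x - 5)^4

xI - A = [[x - 6, 0, -1, 1], [-2, x - 5, -3, 3], [0, 0, x - 5, 0], [-1, 0, -1, x - 4]].

Expanding det(xI - A) along the first row:
det(xI - A) = + (x - 6)·det([[x - 5, -3, 3], [0, x - 5, 0], [0, -1, x - 4]]) - (0)·det([[-2, -3, 3], [0, x - 5, 0], [-1, -1, x - 4]]) + (-1)·det([[-2, x - 5, 3], [0, 0, 0], [-1, 0, x - 4]]) - (1)·det([[-2, x - 5, -3], [0, 0, x - 5], [-1, 0, -1]]).

Evaluating gives χ_A(x) = x^4 - 20x^3 + 150x^2 - 500x + 625 = (x - 5)^4.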